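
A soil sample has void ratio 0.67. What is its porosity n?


Using the relation n = e / (1 + e)
n = 0.67 / (1 + 0.67)
n = 0.67 / 1.67
n = 0.4012


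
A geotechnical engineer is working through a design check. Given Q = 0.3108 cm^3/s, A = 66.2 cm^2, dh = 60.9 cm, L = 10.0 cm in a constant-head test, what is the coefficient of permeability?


Compute hydraulic gradient:
i = dh / L = 60.9 / 10.0 = 6.09
Then apply Darcy's law:
k = Q / (A * i)
k = 0.3108 / (66.2 * 6.09)
k = 0.3108 / 403.158
k = 0.000771 cm/s


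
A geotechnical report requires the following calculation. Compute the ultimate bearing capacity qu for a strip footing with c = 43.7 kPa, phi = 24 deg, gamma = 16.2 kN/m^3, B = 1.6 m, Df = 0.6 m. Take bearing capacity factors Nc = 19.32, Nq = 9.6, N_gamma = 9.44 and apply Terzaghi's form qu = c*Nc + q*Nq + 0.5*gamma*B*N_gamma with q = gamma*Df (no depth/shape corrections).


Compute qu = c*Nc + gamma*Df*Nq + 0.5*gamma*B*N_gamma
Term 1: 43.7 * 19.32 = 844.284
Term 2: 16.2 * 0.6 * 9.6 = 93.312
Term 3: 0.5 * 16.2 * 1.6 * 9.44 = 122.3424
qu = 844.284 + 93.312 + 122.3424
qu = 1059.94 kPa


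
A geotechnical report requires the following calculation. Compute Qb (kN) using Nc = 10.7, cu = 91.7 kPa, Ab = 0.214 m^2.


Result: 209.97 kN

Derivation:
Using Qb = Nc * cu * Ab
Qb = 10.7 * 91.7 * 0.214
Qb = 209.97 kN


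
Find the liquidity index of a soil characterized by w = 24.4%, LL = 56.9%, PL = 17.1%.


First compute the plasticity index:
PI = LL - PL = 56.9 - 17.1 = 39.8
Then compute the liquidity index:
LI = (w - PL) / PI
LI = (24.4 - 17.1) / 39.8
LI = 0.183


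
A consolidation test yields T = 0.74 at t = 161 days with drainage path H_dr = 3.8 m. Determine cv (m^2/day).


Using cv = T * H_dr^2 / t
H_dr^2 = 3.8^2 = 14.44
cv = 0.74 * 14.44 / 161
cv = 0.06637 m^2/day


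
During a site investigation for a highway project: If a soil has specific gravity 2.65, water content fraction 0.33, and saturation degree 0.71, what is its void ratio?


Using the relation e = Gs * w / S
e = 2.65 * 0.33 / 0.71
e = 1.2317


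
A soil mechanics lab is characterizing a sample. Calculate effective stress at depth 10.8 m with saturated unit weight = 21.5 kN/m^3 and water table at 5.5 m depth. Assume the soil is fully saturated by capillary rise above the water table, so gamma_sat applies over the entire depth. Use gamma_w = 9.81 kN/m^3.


Total stress = gamma_sat * depth
sigma = 21.5 * 10.8 = 232.2 kPa
Pore water pressure u = gamma_w * (depth - d_wt)
u = 9.81 * (10.8 - 5.5) = 51.993 kPa
Effective stress = sigma - u
sigma' = 232.2 - 51.993 = 180.21 kPa


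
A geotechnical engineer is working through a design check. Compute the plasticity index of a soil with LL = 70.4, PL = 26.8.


Using PI = LL - PL
PI = 70.4 - 26.8
PI = 43.6


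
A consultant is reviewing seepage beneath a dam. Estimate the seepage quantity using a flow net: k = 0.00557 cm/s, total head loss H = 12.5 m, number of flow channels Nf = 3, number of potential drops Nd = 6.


Result: 0.0003481 m^3/s per m

Derivation:
Convert k to m/s for unit consistency with H:
k = 0.00557 cm/s = 0.00557 / 100 m/s = 5.57e-05 m/s
Using q = k * H * Nf / Nd
Nf / Nd = 3 / 6 = 0.5
q = 5.57e-05 * 12.5 * 0.5
q = 0.0003481 m^3/s per m


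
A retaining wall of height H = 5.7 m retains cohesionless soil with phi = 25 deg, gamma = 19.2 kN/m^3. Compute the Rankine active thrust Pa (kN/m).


Compute active earth pressure coefficient:
Ka = tan^2(45 - phi/2) = tan^2(32.5) = 0.405859
Compute active force:
Pa = 0.5 * Ka * gamma * H^2
Pa = 0.5 * 0.405859 * 19.2 * 5.7^2
Pa = 126.59 kN/m


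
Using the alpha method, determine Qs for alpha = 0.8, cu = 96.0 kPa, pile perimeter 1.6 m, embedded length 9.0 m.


Using Qs = alpha * cu * perimeter * L
Qs = 0.8 * 96.0 * 1.6 * 9.0
Qs = 1105.92 kN


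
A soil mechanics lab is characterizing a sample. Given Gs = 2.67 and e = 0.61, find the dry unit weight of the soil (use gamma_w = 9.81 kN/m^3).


Using gamma_d = Gs * gamma_w / (1 + e)
gamma_d = 2.67 * 9.81 / (1 + 0.61)
gamma_d = 2.67 * 9.81 / 1.61
gamma_d = 16.269 kN/m^3


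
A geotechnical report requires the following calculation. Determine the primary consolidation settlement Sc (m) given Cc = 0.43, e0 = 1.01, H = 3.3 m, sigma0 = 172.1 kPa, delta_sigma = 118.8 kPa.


Result: 0.1609 m

Derivation:
Using Sc = Cc * H / (1 + e0) * log10((sigma0 + delta_sigma) / sigma0)
Stress ratio = (172.1 + 118.8) / 172.1 = 1.6903
log10(1.6903) = 0.227963
Cc * H / (1 + e0) = 0.43 * 3.3 / (1 + 1.01) = 0.70597
Sc = 0.70597 * 0.227963
Sc = 0.1609 m


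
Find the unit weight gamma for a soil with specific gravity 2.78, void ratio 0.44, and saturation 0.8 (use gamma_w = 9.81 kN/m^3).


Using gamma = gamma_w * (Gs + S*e) / (1 + e)
Numerator: Gs + S*e = 2.78 + 0.8*0.44 = 3.132
Denominator: 1 + e = 1 + 0.44 = 1.44
gamma = 9.81 * 3.132 / 1.44
gamma = 21.337 kN/m^3


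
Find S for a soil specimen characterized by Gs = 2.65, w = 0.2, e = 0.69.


Result: 0.7681

Derivation:
Using S = Gs * w / e
S = 2.65 * 0.2 / 0.69
S = 0.7681


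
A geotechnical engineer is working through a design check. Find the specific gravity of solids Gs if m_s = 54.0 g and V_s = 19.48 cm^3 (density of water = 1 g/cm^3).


Using Gs = m_s / (V_s * rho_w)
Since rho_w = 1 g/cm^3:
Gs = 54.0 / 19.48
Gs = 2.772


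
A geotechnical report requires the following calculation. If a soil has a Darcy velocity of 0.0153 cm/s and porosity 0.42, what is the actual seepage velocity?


Using v_s = v_d / n
v_s = 0.0153 / 0.42
v_s = 0.03643 cm/s


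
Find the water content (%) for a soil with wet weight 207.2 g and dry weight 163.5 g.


Using w = (m_wet - m_dry) / m_dry * 100
m_wet - m_dry = 207.2 - 163.5 = 43.7 g
w = 43.7 / 163.5 * 100
w = 26.73 %


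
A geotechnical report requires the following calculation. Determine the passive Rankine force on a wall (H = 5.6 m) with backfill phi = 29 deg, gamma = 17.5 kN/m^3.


Compute passive earth pressure coefficient:
Kp = tan^2(45 + phi/2) = tan^2(59.5) = 2.88206
Compute passive force:
Pp = 0.5 * Kp * gamma * H^2
Pp = 0.5 * 2.88206 * 17.5 * 5.6^2
Pp = 790.84 kN/m


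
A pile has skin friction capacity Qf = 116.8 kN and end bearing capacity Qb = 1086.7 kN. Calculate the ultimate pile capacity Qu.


Using Qu = Qf + Qb
Qu = 116.8 + 1086.7
Qu = 1203.5 kN


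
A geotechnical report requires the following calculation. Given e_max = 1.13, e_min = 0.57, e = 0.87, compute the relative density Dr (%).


Using Dr = (e_max - e) / (e_max - e_min) * 100
e_max - e = 1.13 - 0.87 = 0.26
e_max - e_min = 1.13 - 0.57 = 0.56
Dr = 0.26 / 0.56 * 100
Dr = 46.43 %


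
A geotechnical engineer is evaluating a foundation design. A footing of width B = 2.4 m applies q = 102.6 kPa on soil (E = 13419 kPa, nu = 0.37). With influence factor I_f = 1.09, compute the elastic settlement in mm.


Using Se = q * B * (1 - nu^2) * I_f / E
1 - nu^2 = 1 - 0.37^2 = 0.8631
Se = 102.6 * 2.4 * 0.8631 * 1.09 / 13419
Se = 0.017263 m
Convert to mm: Se = 0.017263 * 1000 = 17.263 mm


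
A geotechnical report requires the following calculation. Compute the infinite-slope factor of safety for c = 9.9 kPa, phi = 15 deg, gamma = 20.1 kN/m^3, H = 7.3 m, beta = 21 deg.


Using Fs = c / (gamma*H*sin(beta)*cos(beta)) + tan(phi)/tan(beta)
Cohesion contribution = 9.9 / (20.1*7.3*sin(21)*cos(21))
Cohesion contribution = 0.201667
Friction contribution = tan(15)/tan(21) = 0.698032
Fs = 0.201667 + 0.698032
Fs = 0.9


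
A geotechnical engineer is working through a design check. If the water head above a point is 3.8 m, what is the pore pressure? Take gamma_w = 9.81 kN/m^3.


Result: 37.28 kPa

Derivation:
Using u = gamma_w * h_w
u = 9.81 * 3.8
u = 37.28 kPa


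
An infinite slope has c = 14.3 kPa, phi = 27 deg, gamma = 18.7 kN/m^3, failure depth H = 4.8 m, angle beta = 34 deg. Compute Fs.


Using Fs = c / (gamma*H*sin(beta)*cos(beta)) + tan(phi)/tan(beta)
Cohesion contribution = 14.3 / (18.7*4.8*sin(34)*cos(34))
Cohesion contribution = 0.343651
Friction contribution = tan(27)/tan(34) = 0.755403
Fs = 0.343651 + 0.755403
Fs = 1.099


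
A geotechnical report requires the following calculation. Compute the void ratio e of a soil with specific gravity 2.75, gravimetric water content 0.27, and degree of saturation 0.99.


Using the relation e = Gs * w / S
e = 2.75 * 0.27 / 0.99
e = 0.75


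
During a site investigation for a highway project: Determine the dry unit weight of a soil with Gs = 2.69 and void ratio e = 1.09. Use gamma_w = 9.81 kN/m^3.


Result: 12.626 kN/m^3

Derivation:
Using gamma_d = Gs * gamma_w / (1 + e)
gamma_d = 2.69 * 9.81 / (1 + 1.09)
gamma_d = 2.69 * 9.81 / 2.09
gamma_d = 12.626 kN/m^3


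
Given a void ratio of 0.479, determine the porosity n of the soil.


Using the relation n = e / (1 + e)
n = 0.479 / (1 + 0.479)
n = 0.479 / 1.479
n = 0.3239


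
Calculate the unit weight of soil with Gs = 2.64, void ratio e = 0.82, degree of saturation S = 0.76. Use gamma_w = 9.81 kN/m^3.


Using gamma = gamma_w * (Gs + S*e) / (1 + e)
Numerator: Gs + S*e = 2.64 + 0.76*0.82 = 3.2632
Denominator: 1 + e = 1 + 0.82 = 1.82
gamma = 9.81 * 3.2632 / 1.82
gamma = 17.589 kN/m^3


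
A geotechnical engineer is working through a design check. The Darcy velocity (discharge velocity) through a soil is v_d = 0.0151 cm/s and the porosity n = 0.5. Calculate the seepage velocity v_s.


Using v_s = v_d / n
v_s = 0.0151 / 0.5
v_s = 0.0302 cm/s


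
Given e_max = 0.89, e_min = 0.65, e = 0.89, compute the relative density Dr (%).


Using Dr = (e_max - e) / (e_max - e_min) * 100
e_max - e = 0.89 - 0.89 = 0.0
e_max - e_min = 0.89 - 0.65 = 0.24
Dr = 0.0 / 0.24 * 100
Dr = 0.0 %


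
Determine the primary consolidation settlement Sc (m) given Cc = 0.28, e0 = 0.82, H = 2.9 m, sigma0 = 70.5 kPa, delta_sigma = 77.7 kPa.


Using Sc = Cc * H / (1 + e0) * log10((sigma0 + delta_sigma) / sigma0)
Stress ratio = (70.5 + 77.7) / 70.5 = 2.10213
log10(2.10213) = 0.322659
Cc * H / (1 + e0) = 0.28 * 2.9 / (1 + 0.82) = 0.446154
Sc = 0.446154 * 0.322659
Sc = 0.144 m


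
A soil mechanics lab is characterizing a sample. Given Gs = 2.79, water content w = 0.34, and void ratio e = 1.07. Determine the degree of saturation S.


Result: 0.8865

Derivation:
Using S = Gs * w / e
S = 2.79 * 0.34 / 1.07
S = 0.8865


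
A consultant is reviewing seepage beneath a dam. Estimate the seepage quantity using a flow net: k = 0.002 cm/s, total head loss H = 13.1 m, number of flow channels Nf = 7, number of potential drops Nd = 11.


Result: 0.0001667 m^3/s per m

Derivation:
Convert k to m/s for unit consistency with H:
k = 0.002 cm/s = 0.002 / 100 m/s = 2e-05 m/s
Using q = k * H * Nf / Nd
Nf / Nd = 7 / 11 = 0.6364
q = 2e-05 * 13.1 * 0.6364
q = 0.0001667 m^3/s per m


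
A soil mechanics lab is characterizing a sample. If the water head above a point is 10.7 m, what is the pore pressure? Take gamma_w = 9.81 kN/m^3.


Using u = gamma_w * h_w
u = 9.81 * 10.7
u = 104.97 kPa


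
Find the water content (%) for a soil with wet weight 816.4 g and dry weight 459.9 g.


Using w = (m_wet - m_dry) / m_dry * 100
m_wet - m_dry = 816.4 - 459.9 = 356.5 g
w = 356.5 / 459.9 * 100
w = 77.52 %


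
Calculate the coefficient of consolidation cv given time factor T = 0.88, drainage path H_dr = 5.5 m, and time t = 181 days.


Using cv = T * H_dr^2 / t
H_dr^2 = 5.5^2 = 30.25
cv = 0.88 * 30.25 / 181
cv = 0.14707 m^2/day


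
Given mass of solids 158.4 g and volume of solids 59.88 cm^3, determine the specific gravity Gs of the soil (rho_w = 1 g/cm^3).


Using Gs = m_s / (V_s * rho_w)
Since rho_w = 1 g/cm^3:
Gs = 158.4 / 59.88
Gs = 2.645


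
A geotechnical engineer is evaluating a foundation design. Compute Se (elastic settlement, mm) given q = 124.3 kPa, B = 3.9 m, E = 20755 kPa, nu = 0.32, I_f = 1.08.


Using Se = q * B * (1 - nu^2) * I_f / E
1 - nu^2 = 1 - 0.32^2 = 0.8976
Se = 124.3 * 3.9 * 0.8976 * 1.08 / 20755
Se = 0.022642 m
Convert to mm: Se = 0.022642 * 1000 = 22.642 mm


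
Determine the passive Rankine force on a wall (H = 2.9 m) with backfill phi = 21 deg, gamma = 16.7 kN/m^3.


Compute passive earth pressure coefficient:
Kp = tan^2(45 + phi/2) = tan^2(55.5) = 2.117051
Compute passive force:
Pp = 0.5 * Kp * gamma * H^2
Pp = 0.5 * 2.117051 * 16.7 * 2.9^2
Pp = 148.67 kN/m


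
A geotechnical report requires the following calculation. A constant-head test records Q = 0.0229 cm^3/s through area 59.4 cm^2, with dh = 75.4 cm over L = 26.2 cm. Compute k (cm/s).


Compute hydraulic gradient:
i = dh / L = 75.4 / 26.2 = 2.87786
Then apply Darcy's law:
k = Q / (A * i)
k = 0.0229 / (59.4 * 2.87786)
k = 0.0229 / 170.945
k = 0.000134 cm/s


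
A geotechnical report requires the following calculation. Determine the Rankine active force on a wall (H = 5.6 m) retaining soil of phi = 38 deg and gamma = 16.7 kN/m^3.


Compute active earth pressure coefficient:
Ka = tan^2(45 - phi/2) = tan^2(26.0) = 0.237883
Compute active force:
Pa = 0.5 * Ka * gamma * H^2
Pa = 0.5 * 0.237883 * 16.7 * 5.6^2
Pa = 62.29 kN/m


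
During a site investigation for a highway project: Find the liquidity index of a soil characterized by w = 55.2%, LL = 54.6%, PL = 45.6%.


Result: 1.067

Derivation:
First compute the plasticity index:
PI = LL - PL = 54.6 - 45.6 = 9.0
Then compute the liquidity index:
LI = (w - PL) / PI
LI = (55.2 - 45.6) / 9.0
LI = 1.067


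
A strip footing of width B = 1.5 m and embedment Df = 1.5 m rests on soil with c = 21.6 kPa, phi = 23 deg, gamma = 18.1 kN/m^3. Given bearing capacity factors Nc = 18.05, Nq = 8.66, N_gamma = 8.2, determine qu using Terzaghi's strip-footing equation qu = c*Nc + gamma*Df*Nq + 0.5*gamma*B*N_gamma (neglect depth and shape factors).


Compute qu = c*Nc + gamma*Df*Nq + 0.5*gamma*B*N_gamma
Term 1: 21.6 * 18.05 = 389.88
Term 2: 18.1 * 1.5 * 8.66 = 235.119
Term 3: 0.5 * 18.1 * 1.5 * 8.2 = 111.315
qu = 389.88 + 235.119 + 111.315
qu = 736.31 kPa


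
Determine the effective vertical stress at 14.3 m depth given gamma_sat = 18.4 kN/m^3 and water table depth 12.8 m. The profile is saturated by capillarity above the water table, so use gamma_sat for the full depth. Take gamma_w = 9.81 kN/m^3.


Total stress = gamma_sat * depth
sigma = 18.4 * 14.3 = 263.12 kPa
Pore water pressure u = gamma_w * (depth - d_wt)
u = 9.81 * (14.3 - 12.8) = 14.715 kPa
Effective stress = sigma - u
sigma' = 263.12 - 14.715 = 248.41 kPa


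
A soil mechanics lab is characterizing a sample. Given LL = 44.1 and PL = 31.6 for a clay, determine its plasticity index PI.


Result: 12.5

Derivation:
Using PI = LL - PL
PI = 44.1 - 31.6
PI = 12.5


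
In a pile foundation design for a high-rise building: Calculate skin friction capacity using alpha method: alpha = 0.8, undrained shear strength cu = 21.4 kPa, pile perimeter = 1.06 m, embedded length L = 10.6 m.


Using Qs = alpha * cu * perimeter * L
Qs = 0.8 * 21.4 * 1.06 * 10.6
Qs = 192.36 kN


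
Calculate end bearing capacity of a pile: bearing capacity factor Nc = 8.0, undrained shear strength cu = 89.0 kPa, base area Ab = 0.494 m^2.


Using Qb = Nc * cu * Ab
Qb = 8.0 * 89.0 * 0.494
Qb = 351.73 kN


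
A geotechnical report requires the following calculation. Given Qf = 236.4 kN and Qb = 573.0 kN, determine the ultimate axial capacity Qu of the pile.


Using Qu = Qf + Qb
Qu = 236.4 + 573.0
Qu = 809.4 kN


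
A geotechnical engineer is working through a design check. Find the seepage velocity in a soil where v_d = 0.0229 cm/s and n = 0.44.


Using v_s = v_d / n
v_s = 0.0229 / 0.44
v_s = 0.05205 cm/s


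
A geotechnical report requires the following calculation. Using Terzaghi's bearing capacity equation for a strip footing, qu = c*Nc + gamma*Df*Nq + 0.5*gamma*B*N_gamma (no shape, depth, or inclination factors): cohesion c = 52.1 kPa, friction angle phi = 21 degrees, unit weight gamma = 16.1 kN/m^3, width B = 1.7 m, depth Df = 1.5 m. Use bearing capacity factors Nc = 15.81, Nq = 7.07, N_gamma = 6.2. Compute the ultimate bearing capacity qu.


Result: 1079.29 kPa

Derivation:
Compute qu = c*Nc + gamma*Df*Nq + 0.5*gamma*B*N_gamma
Term 1: 52.1 * 15.81 = 823.701
Term 2: 16.1 * 1.5 * 7.07 = 170.7405
Term 3: 0.5 * 16.1 * 1.7 * 6.2 = 84.847
qu = 823.701 + 170.7405 + 84.847
qu = 1079.29 kPa


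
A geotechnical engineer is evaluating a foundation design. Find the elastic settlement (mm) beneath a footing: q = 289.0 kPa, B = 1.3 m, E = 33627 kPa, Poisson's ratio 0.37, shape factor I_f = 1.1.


Using Se = q * B * (1 - nu^2) * I_f / E
1 - nu^2 = 1 - 0.37^2 = 0.8631
Se = 289.0 * 1.3 * 0.8631 * 1.1 / 33627
Se = 0.010607 m
Convert to mm: Se = 0.010607 * 1000 = 10.607 mm


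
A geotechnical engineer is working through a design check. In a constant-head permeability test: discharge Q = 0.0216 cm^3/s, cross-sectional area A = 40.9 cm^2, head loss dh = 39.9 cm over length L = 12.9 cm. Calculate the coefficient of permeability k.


Compute hydraulic gradient:
i = dh / L = 39.9 / 12.9 = 3.09302
Then apply Darcy's law:
k = Q / (A * i)
k = 0.0216 / (40.9 * 3.09302)
k = 0.0216 / 126.505
k = 0.000171 cm/s


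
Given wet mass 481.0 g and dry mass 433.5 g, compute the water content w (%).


Using w = (m_wet - m_dry) / m_dry * 100
m_wet - m_dry = 481.0 - 433.5 = 47.5 g
w = 47.5 / 433.5 * 100
w = 10.96 %


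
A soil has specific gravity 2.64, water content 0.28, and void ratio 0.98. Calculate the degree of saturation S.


Result: 0.7543

Derivation:
Using S = Gs * w / e
S = 2.64 * 0.28 / 0.98
S = 0.7543


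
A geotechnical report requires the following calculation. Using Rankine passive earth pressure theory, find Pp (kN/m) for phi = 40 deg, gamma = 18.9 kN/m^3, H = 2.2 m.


Compute passive earth pressure coefficient:
Kp = tan^2(45 + phi/2) = tan^2(65.0) = 4.59891
Compute passive force:
Pp = 0.5 * Kp * gamma * H^2
Pp = 0.5 * 4.59891 * 18.9 * 2.2^2
Pp = 210.34 kN/m


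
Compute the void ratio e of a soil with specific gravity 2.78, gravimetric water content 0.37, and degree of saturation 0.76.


Using the relation e = Gs * w / S
e = 2.78 * 0.37 / 0.76
e = 1.3534


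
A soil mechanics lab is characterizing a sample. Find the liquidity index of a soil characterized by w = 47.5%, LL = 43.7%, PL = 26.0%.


Result: 1.215

Derivation:
First compute the plasticity index:
PI = LL - PL = 43.7 - 26.0 = 17.7
Then compute the liquidity index:
LI = (w - PL) / PI
LI = (47.5 - 26.0) / 17.7
LI = 1.215


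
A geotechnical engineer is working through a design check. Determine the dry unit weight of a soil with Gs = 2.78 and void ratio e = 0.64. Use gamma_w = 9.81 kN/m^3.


Using gamma_d = Gs * gamma_w / (1 + e)
gamma_d = 2.78 * 9.81 / (1 + 0.64)
gamma_d = 2.78 * 9.81 / 1.64
gamma_d = 16.629 kN/m^3


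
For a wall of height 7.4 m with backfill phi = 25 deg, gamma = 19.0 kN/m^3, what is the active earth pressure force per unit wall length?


Result: 211.14 kN/m

Derivation:
Compute active earth pressure coefficient:
Ka = tan^2(45 - phi/2) = tan^2(32.5) = 0.405859
Compute active force:
Pa = 0.5 * Ka * gamma * H^2
Pa = 0.5 * 0.405859 * 19.0 * 7.4^2
Pa = 211.14 kN/m


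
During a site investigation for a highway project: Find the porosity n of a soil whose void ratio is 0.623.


Using the relation n = e / (1 + e)
n = 0.623 / (1 + 0.623)
n = 0.623 / 1.623
n = 0.3839


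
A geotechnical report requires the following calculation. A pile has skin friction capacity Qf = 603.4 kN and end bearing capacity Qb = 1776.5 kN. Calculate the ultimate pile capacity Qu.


Using Qu = Qf + Qb
Qu = 603.4 + 1776.5
Qu = 2379.9 kN


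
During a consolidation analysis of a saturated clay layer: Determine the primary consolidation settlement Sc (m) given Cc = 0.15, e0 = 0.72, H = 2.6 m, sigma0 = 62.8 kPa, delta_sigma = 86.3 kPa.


Result: 0.0851 m

Derivation:
Using Sc = Cc * H / (1 + e0) * log10((sigma0 + delta_sigma) / sigma0)
Stress ratio = (62.8 + 86.3) / 62.8 = 2.3742
log10(2.3742) = 0.375518
Cc * H / (1 + e0) = 0.15 * 2.6 / (1 + 0.72) = 0.226744
Sc = 0.226744 * 0.375518
Sc = 0.0851 m


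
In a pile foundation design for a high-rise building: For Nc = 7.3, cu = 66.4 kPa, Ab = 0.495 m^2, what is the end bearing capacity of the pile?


Using Qb = Nc * cu * Ab
Qb = 7.3 * 66.4 * 0.495
Qb = 239.94 kN


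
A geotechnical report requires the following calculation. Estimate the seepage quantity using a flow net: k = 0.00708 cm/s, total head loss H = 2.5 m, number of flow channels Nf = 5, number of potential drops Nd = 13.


Convert k to m/s for unit consistency with H:
k = 0.00708 cm/s = 0.00708 / 100 m/s = 7.08e-05 m/s
Using q = k * H * Nf / Nd
Nf / Nd = 5 / 13 = 0.3846
q = 7.08e-05 * 2.5 * 0.3846
q = 6.808e-05 m^3/s per m


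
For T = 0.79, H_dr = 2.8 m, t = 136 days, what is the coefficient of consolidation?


Using cv = T * H_dr^2 / t
H_dr^2 = 2.8^2 = 7.84
cv = 0.79 * 7.84 / 136
cv = 0.04554 m^2/day


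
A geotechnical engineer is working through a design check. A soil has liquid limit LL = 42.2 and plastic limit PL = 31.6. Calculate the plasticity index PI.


Using PI = LL - PL
PI = 42.2 - 31.6
PI = 10.6


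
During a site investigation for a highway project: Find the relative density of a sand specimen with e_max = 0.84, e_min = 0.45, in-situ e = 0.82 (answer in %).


Using Dr = (e_max - e) / (e_max - e_min) * 100
e_max - e = 0.84 - 0.82 = 0.02
e_max - e_min = 0.84 - 0.45 = 0.39
Dr = 0.02 / 0.39 * 100
Dr = 5.13 %


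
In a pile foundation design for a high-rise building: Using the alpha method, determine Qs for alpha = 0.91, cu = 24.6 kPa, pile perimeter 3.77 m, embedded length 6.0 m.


Using Qs = alpha * cu * perimeter * L
Qs = 0.91 * 24.6 * 3.77 * 6.0
Qs = 506.37 kN


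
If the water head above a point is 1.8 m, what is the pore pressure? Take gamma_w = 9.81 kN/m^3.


Using u = gamma_w * h_w
u = 9.81 * 1.8
u = 17.66 kPa


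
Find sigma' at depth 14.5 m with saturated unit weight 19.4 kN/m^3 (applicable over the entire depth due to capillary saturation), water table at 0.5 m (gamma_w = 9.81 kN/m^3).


Total stress = gamma_sat * depth
sigma = 19.4 * 14.5 = 281.3 kPa
Pore water pressure u = gamma_w * (depth - d_wt)
u = 9.81 * (14.5 - 0.5) = 137.34 kPa
Effective stress = sigma - u
sigma' = 281.3 - 137.34 = 143.96 kPa


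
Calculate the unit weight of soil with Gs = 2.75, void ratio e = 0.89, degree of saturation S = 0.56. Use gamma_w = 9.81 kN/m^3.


Result: 16.861 kN/m^3

Derivation:
Using gamma = gamma_w * (Gs + S*e) / (1 + e)
Numerator: Gs + S*e = 2.75 + 0.56*0.89 = 3.2484
Denominator: 1 + e = 1 + 0.89 = 1.89
gamma = 9.81 * 3.2484 / 1.89
gamma = 16.861 kN/m^3


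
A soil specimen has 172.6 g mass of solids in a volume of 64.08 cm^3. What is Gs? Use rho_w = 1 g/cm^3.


Result: 2.694

Derivation:
Using Gs = m_s / (V_s * rho_w)
Since rho_w = 1 g/cm^3:
Gs = 172.6 / 64.08
Gs = 2.694


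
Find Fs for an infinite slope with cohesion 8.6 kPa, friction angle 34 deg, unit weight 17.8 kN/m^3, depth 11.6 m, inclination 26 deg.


Using Fs = c / (gamma*H*sin(beta)*cos(beta)) + tan(phi)/tan(beta)
Cohesion contribution = 8.6 / (17.8*11.6*sin(26)*cos(26))
Cohesion contribution = 0.105711
Friction contribution = tan(34)/tan(26) = 1.38295
Fs = 0.105711 + 1.38295
Fs = 1.489


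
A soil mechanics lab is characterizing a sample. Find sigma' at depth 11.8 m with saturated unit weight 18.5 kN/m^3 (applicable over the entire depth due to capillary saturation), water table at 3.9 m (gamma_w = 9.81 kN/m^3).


Total stress = gamma_sat * depth
sigma = 18.5 * 11.8 = 218.3 kPa
Pore water pressure u = gamma_w * (depth - d_wt)
u = 9.81 * (11.8 - 3.9) = 77.499 kPa
Effective stress = sigma - u
sigma' = 218.3 - 77.499 = 140.8 kPa


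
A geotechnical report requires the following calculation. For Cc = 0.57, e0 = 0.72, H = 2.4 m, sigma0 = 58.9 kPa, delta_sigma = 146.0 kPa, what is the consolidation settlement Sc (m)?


Using Sc = Cc * H / (1 + e0) * log10((sigma0 + delta_sigma) / sigma0)
Stress ratio = (58.9 + 146.0) / 58.9 = 3.47878
log10(3.47878) = 0.541427
Cc * H / (1 + e0) = 0.57 * 2.4 / (1 + 0.72) = 0.795349
Sc = 0.795349 * 0.541427
Sc = 0.4306 m


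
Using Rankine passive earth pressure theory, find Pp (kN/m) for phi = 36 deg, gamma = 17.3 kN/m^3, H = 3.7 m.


Compute passive earth pressure coefficient:
Kp = tan^2(45 + phi/2) = tan^2(63.0) = 3.85184
Compute passive force:
Pp = 0.5 * Kp * gamma * H^2
Pp = 0.5 * 3.85184 * 17.3 * 3.7^2
Pp = 456.13 kN/m


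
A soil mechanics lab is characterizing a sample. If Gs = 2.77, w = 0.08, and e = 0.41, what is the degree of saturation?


Using S = Gs * w / e
S = 2.77 * 0.08 / 0.41
S = 0.5405


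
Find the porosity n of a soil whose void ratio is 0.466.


Using the relation n = e / (1 + e)
n = 0.466 / (1 + 0.466)
n = 0.466 / 1.466
n = 0.3179


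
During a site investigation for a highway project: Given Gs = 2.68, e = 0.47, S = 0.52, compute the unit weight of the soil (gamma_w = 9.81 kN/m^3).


Result: 19.516 kN/m^3

Derivation:
Using gamma = gamma_w * (Gs + S*e) / (1 + e)
Numerator: Gs + S*e = 2.68 + 0.52*0.47 = 2.9244
Denominator: 1 + e = 1 + 0.47 = 1.47
gamma = 9.81 * 2.9244 / 1.47
gamma = 19.516 kN/m^3


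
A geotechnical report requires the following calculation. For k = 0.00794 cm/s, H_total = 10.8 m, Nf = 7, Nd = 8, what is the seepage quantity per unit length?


Convert k to m/s for unit consistency with H:
k = 0.00794 cm/s = 0.00794 / 100 m/s = 7.94e-05 m/s
Using q = k * H * Nf / Nd
Nf / Nd = 7 / 8 = 0.875
q = 7.94e-05 * 10.8 * 0.875
q = 0.0007503 m^3/s per m


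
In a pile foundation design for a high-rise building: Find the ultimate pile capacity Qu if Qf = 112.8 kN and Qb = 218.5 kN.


Result: 331.3 kN

Derivation:
Using Qu = Qf + Qb
Qu = 112.8 + 218.5
Qu = 331.3 kN


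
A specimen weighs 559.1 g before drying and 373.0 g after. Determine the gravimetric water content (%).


Result: 49.89 %

Derivation:
Using w = (m_wet - m_dry) / m_dry * 100
m_wet - m_dry = 559.1 - 373.0 = 186.1 g
w = 186.1 / 373.0 * 100
w = 49.89 %


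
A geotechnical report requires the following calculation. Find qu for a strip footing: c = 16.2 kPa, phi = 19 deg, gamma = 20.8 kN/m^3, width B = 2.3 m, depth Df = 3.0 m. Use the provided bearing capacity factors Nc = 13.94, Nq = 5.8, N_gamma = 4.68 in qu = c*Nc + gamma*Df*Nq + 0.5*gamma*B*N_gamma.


Result: 699.69 kPa

Derivation:
Compute qu = c*Nc + gamma*Df*Nq + 0.5*gamma*B*N_gamma
Term 1: 16.2 * 13.94 = 225.828
Term 2: 20.8 * 3.0 * 5.8 = 361.92
Term 3: 0.5 * 20.8 * 2.3 * 4.68 = 111.9456
qu = 225.828 + 361.92 + 111.9456
qu = 699.69 kPa


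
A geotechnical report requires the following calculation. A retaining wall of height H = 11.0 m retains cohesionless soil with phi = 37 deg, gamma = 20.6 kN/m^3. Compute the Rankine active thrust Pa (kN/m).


Result: 309.81 kN/m

Derivation:
Compute active earth pressure coefficient:
Ka = tan^2(45 - phi/2) = tan^2(26.5) = 0.248584
Compute active force:
Pa = 0.5 * Ka * gamma * H^2
Pa = 0.5 * 0.248584 * 20.6 * 11.0^2
Pa = 309.81 kN/m


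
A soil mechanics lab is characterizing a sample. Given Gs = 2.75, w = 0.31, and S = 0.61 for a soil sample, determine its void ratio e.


Result: 1.3975

Derivation:
Using the relation e = Gs * w / S
e = 2.75 * 0.31 / 0.61
e = 1.3975


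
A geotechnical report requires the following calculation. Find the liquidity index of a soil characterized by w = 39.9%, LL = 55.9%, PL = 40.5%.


First compute the plasticity index:
PI = LL - PL = 55.9 - 40.5 = 15.4
Then compute the liquidity index:
LI = (w - PL) / PI
LI = (39.9 - 40.5) / 15.4
LI = -0.039


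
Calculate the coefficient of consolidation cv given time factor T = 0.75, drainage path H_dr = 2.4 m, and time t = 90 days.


Result: 0.048 m^2/day

Derivation:
Using cv = T * H_dr^2 / t
H_dr^2 = 2.4^2 = 5.76
cv = 0.75 * 5.76 / 90
cv = 0.048 m^2/day


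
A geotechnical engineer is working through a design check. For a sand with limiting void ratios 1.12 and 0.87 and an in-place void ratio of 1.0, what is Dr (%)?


Using Dr = (e_max - e) / (e_max - e_min) * 100
e_max - e = 1.12 - 1.0 = 0.12
e_max - e_min = 1.12 - 0.87 = 0.25
Dr = 0.12 / 0.25 * 100
Dr = 48.0 %


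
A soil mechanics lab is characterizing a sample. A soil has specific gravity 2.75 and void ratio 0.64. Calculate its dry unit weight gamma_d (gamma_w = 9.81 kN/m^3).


Using gamma_d = Gs * gamma_w / (1 + e)
gamma_d = 2.75 * 9.81 / (1 + 0.64)
gamma_d = 2.75 * 9.81 / 1.64
gamma_d = 16.45 kN/m^3


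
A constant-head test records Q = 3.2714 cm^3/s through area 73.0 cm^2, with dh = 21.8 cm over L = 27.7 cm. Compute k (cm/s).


Compute hydraulic gradient:
i = dh / L = 21.8 / 27.7 = 0.787004
Then apply Darcy's law:
k = Q / (A * i)
k = 3.2714 / (73.0 * 0.787004)
k = 3.2714 / 57.4513
k = 0.056942 cm/s


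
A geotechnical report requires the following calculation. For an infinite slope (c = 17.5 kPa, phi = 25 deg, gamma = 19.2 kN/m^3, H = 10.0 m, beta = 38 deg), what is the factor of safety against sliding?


Result: 0.785

Derivation:
Using Fs = c / (gamma*H*sin(beta)*cos(beta)) + tan(phi)/tan(beta)
Cohesion contribution = 17.5 / (19.2*10.0*sin(38)*cos(38))
Cohesion contribution = 0.187872
Friction contribution = tan(25)/tan(38) = 0.596847
Fs = 0.187872 + 0.596847
Fs = 0.785


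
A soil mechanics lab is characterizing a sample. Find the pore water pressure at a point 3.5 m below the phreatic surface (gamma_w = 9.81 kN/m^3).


Using u = gamma_w * h_w
u = 9.81 * 3.5
u = 34.34 kPa


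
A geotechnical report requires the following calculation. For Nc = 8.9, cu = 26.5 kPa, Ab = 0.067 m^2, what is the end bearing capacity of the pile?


Using Qb = Nc * cu * Ab
Qb = 8.9 * 26.5 * 0.067
Qb = 15.8 kN


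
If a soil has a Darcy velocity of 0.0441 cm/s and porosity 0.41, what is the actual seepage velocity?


Result: 0.10756 cm/s

Derivation:
Using v_s = v_d / n
v_s = 0.0441 / 0.41
v_s = 0.10756 cm/s


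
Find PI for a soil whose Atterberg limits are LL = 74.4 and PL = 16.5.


Result: 57.9

Derivation:
Using PI = LL - PL
PI = 74.4 - 16.5
PI = 57.9


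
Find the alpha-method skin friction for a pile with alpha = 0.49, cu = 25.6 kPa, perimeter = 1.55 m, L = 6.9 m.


Using Qs = alpha * cu * perimeter * L
Qs = 0.49 * 25.6 * 1.55 * 6.9
Qs = 134.16 kN


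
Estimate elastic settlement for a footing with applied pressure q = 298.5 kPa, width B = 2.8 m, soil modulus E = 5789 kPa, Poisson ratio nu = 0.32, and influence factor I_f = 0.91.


Result: 117.93 mm

Derivation:
Using Se = q * B * (1 - nu^2) * I_f / E
1 - nu^2 = 1 - 0.32^2 = 0.8976
Se = 298.5 * 2.8 * 0.8976 * 0.91 / 5789
Se = 0.117930 m
Convert to mm: Se = 0.117930 * 1000 = 117.93 mm


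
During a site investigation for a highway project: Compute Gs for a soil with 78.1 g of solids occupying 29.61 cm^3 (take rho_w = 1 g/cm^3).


Using Gs = m_s / (V_s * rho_w)
Since rho_w = 1 g/cm^3:
Gs = 78.1 / 29.61
Gs = 2.638


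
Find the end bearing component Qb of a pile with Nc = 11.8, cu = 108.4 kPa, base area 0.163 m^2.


Using Qb = Nc * cu * Ab
Qb = 11.8 * 108.4 * 0.163
Qb = 208.5 kN


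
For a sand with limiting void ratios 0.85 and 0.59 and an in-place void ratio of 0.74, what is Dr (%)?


Result: 42.31 %

Derivation:
Using Dr = (e_max - e) / (e_max - e_min) * 100
e_max - e = 0.85 - 0.74 = 0.11
e_max - e_min = 0.85 - 0.59 = 0.26
Dr = 0.11 / 0.26 * 100
Dr = 42.31 %


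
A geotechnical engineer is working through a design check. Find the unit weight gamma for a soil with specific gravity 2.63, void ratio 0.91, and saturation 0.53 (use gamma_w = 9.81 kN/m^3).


Result: 15.985 kN/m^3

Derivation:
Using gamma = gamma_w * (Gs + S*e) / (1 + e)
Numerator: Gs + S*e = 2.63 + 0.53*0.91 = 3.1123
Denominator: 1 + e = 1 + 0.91 = 1.91
gamma = 9.81 * 3.1123 / 1.91
gamma = 15.985 kN/m^3


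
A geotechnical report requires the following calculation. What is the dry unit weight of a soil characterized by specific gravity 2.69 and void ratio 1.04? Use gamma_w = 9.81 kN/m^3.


Using gamma_d = Gs * gamma_w / (1 + e)
gamma_d = 2.69 * 9.81 / (1 + 1.04)
gamma_d = 2.69 * 9.81 / 2.04
gamma_d = 12.936 kN/m^3


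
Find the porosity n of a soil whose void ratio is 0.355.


Using the relation n = e / (1 + e)
n = 0.355 / (1 + 0.355)
n = 0.355 / 1.355
n = 0.262


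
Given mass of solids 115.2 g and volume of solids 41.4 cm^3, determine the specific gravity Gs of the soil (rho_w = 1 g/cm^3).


Using Gs = m_s / (V_s * rho_w)
Since rho_w = 1 g/cm^3:
Gs = 115.2 / 41.4
Gs = 2.783


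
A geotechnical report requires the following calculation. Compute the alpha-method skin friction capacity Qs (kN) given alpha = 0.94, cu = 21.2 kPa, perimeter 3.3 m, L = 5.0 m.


Using Qs = alpha * cu * perimeter * L
Qs = 0.94 * 21.2 * 3.3 * 5.0
Qs = 328.81 kN


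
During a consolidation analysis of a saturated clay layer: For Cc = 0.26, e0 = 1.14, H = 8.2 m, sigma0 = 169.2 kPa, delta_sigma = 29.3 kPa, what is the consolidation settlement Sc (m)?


Result: 0.0691 m

Derivation:
Using Sc = Cc * H / (1 + e0) * log10((sigma0 + delta_sigma) / sigma0)
Stress ratio = (169.2 + 29.3) / 169.2 = 1.17317
log10(1.17317) = 0.0693602
Cc * H / (1 + e0) = 0.26 * 8.2 / (1 + 1.14) = 0.996262
Sc = 0.996262 * 0.0693602
Sc = 0.0691 m


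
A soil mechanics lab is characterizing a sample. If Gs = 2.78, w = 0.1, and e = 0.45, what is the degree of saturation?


Using S = Gs * w / e
S = 2.78 * 0.1 / 0.45
S = 0.6178


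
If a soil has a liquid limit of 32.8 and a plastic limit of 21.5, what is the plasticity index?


Result: 11.3

Derivation:
Using PI = LL - PL
PI = 32.8 - 21.5
PI = 11.3


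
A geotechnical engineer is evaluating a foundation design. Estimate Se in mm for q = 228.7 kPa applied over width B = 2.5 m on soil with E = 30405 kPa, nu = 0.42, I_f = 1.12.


Using Se = q * B * (1 - nu^2) * I_f / E
1 - nu^2 = 1 - 0.42^2 = 0.8236
Se = 228.7 * 2.5 * 0.8236 * 1.12 / 30405
Se = 0.017346 m
Convert to mm: Se = 0.017346 * 1000 = 17.346 mm


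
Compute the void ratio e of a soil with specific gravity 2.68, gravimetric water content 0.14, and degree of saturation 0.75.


Using the relation e = Gs * w / S
e = 2.68 * 0.14 / 0.75
e = 0.5003


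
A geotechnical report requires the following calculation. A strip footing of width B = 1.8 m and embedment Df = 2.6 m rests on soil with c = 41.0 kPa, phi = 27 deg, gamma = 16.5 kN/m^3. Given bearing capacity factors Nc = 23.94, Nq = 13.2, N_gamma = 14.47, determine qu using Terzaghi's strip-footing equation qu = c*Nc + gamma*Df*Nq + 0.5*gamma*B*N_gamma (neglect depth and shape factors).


Compute qu = c*Nc + gamma*Df*Nq + 0.5*gamma*B*N_gamma
Term 1: 41.0 * 23.94 = 981.54
Term 2: 16.5 * 2.6 * 13.2 = 566.28
Term 3: 0.5 * 16.5 * 1.8 * 14.47 = 214.8795
qu = 981.54 + 566.28 + 214.8795
qu = 1762.7 kPa


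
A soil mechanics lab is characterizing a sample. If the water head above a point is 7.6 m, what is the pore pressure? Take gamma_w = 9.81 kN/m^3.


Using u = gamma_w * h_w
u = 9.81 * 7.6
u = 74.56 kPa


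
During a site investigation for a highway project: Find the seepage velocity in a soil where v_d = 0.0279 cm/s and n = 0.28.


Using v_s = v_d / n
v_s = 0.0279 / 0.28
v_s = 0.09964 cm/s


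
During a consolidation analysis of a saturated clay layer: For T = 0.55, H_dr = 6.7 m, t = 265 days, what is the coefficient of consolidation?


Using cv = T * H_dr^2 / t
H_dr^2 = 6.7^2 = 44.89
cv = 0.55 * 44.89 / 265
cv = 0.09317 m^2/day


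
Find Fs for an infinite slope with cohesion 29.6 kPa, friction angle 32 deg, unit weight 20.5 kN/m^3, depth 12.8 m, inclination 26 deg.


Using Fs = c / (gamma*H*sin(beta)*cos(beta)) + tan(phi)/tan(beta)
Cohesion contribution = 29.6 / (20.5*12.8*sin(26)*cos(26))
Cohesion contribution = 0.286303
Friction contribution = tan(32)/tan(26) = 1.28117
Fs = 0.286303 + 1.28117
Fs = 1.567


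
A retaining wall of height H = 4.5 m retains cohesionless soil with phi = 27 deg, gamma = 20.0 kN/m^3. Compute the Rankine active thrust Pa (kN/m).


Result: 76.04 kN/m

Derivation:
Compute active earth pressure coefficient:
Ka = tan^2(45 - phi/2) = tan^2(31.5) = 0.375525
Compute active force:
Pa = 0.5 * Ka * gamma * H^2
Pa = 0.5 * 0.375525 * 20.0 * 4.5^2
Pa = 76.04 kN/m


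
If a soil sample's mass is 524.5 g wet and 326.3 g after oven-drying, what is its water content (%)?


Result: 60.74 %

Derivation:
Using w = (m_wet - m_dry) / m_dry * 100
m_wet - m_dry = 524.5 - 326.3 = 198.2 g
w = 198.2 / 326.3 * 100
w = 60.74 %


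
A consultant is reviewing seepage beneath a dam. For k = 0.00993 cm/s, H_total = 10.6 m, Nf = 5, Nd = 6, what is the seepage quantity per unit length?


Convert k to m/s for unit consistency with H:
k = 0.00993 cm/s = 0.00993 / 100 m/s = 9.93e-05 m/s
Using q = k * H * Nf / Nd
Nf / Nd = 5 / 6 = 0.8333
q = 9.93e-05 * 10.6 * 0.8333
q = 0.0008772 m^3/s per m


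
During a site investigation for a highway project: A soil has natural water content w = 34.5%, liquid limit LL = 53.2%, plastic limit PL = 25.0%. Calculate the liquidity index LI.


First compute the plasticity index:
PI = LL - PL = 53.2 - 25.0 = 28.2
Then compute the liquidity index:
LI = (w - PL) / PI
LI = (34.5 - 25.0) / 28.2
LI = 0.337


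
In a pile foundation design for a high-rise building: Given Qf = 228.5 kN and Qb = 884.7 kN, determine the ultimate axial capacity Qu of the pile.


Using Qu = Qf + Qb
Qu = 228.5 + 884.7
Qu = 1113.2 kN


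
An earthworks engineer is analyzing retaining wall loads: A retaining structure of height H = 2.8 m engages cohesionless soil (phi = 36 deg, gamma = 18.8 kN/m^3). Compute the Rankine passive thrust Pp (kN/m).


Compute passive earth pressure coefficient:
Kp = tan^2(45 + phi/2) = tan^2(63.0) = 3.85184
Compute passive force:
Pp = 0.5 * Kp * gamma * H^2
Pp = 0.5 * 3.85184 * 18.8 * 2.8^2
Pp = 283.87 kN/m


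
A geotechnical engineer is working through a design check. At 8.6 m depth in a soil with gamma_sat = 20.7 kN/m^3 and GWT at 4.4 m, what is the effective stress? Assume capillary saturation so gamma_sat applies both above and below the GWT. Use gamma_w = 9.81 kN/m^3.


Result: 136.82 kPa

Derivation:
Total stress = gamma_sat * depth
sigma = 20.7 * 8.6 = 178.02 kPa
Pore water pressure u = gamma_w * (depth - d_wt)
u = 9.81 * (8.6 - 4.4) = 41.202 kPa
Effective stress = sigma - u
sigma' = 178.02 - 41.202 = 136.82 kPa


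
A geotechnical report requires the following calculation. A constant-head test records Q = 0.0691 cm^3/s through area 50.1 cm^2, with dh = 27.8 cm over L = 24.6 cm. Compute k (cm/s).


Compute hydraulic gradient:
i = dh / L = 27.8 / 24.6 = 1.13008
Then apply Darcy's law:
k = Q / (A * i)
k = 0.0691 / (50.1 * 1.13008)
k = 0.0691 / 56.6171
k = 0.00122 cm/s


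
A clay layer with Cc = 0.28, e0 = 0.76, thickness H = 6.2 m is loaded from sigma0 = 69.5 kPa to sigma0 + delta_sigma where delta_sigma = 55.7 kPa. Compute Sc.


Using Sc = Cc * H / (1 + e0) * log10((sigma0 + delta_sigma) / sigma0)
Stress ratio = (69.5 + 55.7) / 69.5 = 1.80144
log10(1.80144) = 0.25562
Cc * H / (1 + e0) = 0.28 * 6.2 / (1 + 0.76) = 0.986364
Sc = 0.986364 * 0.25562
Sc = 0.2521 m


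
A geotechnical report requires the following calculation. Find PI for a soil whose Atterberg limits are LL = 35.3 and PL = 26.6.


Using PI = LL - PL
PI = 35.3 - 26.6
PI = 8.7


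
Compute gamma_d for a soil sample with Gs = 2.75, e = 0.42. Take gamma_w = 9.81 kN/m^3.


Using gamma_d = Gs * gamma_w / (1 + e)
gamma_d = 2.75 * 9.81 / (1 + 0.42)
gamma_d = 2.75 * 9.81 / 1.42
gamma_d = 18.998 kN/m^3


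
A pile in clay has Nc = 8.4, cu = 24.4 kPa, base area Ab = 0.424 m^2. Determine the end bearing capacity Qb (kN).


Result: 86.9 kN

Derivation:
Using Qb = Nc * cu * Ab
Qb = 8.4 * 24.4 * 0.424
Qb = 86.9 kN


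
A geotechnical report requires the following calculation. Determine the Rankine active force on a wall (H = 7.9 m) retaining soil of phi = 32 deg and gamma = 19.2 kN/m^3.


Compute active earth pressure coefficient:
Ka = tan^2(45 - phi/2) = tan^2(29.0) = 0.307259
Compute active force:
Pa = 0.5 * Ka * gamma * H^2
Pa = 0.5 * 0.307259 * 19.2 * 7.9^2
Pa = 184.09 kN/m
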